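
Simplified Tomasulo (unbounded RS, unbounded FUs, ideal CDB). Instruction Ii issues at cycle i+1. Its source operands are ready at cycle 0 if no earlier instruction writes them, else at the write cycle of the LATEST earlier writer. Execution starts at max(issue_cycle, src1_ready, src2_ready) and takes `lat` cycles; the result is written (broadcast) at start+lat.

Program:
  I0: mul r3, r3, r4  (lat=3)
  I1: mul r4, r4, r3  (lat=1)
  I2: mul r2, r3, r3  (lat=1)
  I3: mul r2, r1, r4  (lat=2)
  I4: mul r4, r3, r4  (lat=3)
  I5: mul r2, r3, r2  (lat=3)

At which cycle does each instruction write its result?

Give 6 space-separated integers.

I0 mul r3: issue@1 deps=(None,None) exec_start@1 write@4
I1 mul r4: issue@2 deps=(None,0) exec_start@4 write@5
I2 mul r2: issue@3 deps=(0,0) exec_start@4 write@5
I3 mul r2: issue@4 deps=(None,1) exec_start@5 write@7
I4 mul r4: issue@5 deps=(0,1) exec_start@5 write@8
I5 mul r2: issue@6 deps=(0,3) exec_start@7 write@10

Answer: 4 5 5 7 8 10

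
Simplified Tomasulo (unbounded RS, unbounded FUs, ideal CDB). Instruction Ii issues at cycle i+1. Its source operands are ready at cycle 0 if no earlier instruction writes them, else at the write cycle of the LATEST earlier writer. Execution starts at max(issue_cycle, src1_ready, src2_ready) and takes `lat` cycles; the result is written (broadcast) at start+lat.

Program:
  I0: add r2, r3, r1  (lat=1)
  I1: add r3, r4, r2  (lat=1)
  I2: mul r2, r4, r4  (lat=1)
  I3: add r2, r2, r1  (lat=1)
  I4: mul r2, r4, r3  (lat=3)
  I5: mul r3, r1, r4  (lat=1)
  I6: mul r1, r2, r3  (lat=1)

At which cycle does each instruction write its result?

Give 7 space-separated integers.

I0 add r2: issue@1 deps=(None,None) exec_start@1 write@2
I1 add r3: issue@2 deps=(None,0) exec_start@2 write@3
I2 mul r2: issue@3 deps=(None,None) exec_start@3 write@4
I3 add r2: issue@4 deps=(2,None) exec_start@4 write@5
I4 mul r2: issue@5 deps=(None,1) exec_start@5 write@8
I5 mul r3: issue@6 deps=(None,None) exec_start@6 write@7
I6 mul r1: issue@7 deps=(4,5) exec_start@8 write@9

Answer: 2 3 4 5 8 7 9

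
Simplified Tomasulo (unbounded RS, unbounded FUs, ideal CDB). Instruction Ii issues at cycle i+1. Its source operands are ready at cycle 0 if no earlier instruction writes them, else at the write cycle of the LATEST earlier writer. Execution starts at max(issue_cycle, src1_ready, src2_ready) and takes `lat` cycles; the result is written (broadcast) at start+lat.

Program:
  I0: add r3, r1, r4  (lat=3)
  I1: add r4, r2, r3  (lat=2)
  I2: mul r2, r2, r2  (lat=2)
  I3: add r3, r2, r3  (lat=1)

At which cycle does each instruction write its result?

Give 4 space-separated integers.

Answer: 4 6 5 6

Derivation:
I0 add r3: issue@1 deps=(None,None) exec_start@1 write@4
I1 add r4: issue@2 deps=(None,0) exec_start@4 write@6
I2 mul r2: issue@3 deps=(None,None) exec_start@3 write@5
I3 add r3: issue@4 deps=(2,0) exec_start@5 write@6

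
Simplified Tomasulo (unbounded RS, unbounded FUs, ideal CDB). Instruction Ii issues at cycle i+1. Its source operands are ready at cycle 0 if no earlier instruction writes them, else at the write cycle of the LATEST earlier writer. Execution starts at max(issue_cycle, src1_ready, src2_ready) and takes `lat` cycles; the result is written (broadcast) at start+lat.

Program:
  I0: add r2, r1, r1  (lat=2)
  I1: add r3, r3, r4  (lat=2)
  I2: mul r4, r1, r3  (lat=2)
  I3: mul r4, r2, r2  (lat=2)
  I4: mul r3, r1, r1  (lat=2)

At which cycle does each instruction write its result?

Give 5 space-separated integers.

I0 add r2: issue@1 deps=(None,None) exec_start@1 write@3
I1 add r3: issue@2 deps=(None,None) exec_start@2 write@4
I2 mul r4: issue@3 deps=(None,1) exec_start@4 write@6
I3 mul r4: issue@4 deps=(0,0) exec_start@4 write@6
I4 mul r3: issue@5 deps=(None,None) exec_start@5 write@7

Answer: 3 4 6 6 7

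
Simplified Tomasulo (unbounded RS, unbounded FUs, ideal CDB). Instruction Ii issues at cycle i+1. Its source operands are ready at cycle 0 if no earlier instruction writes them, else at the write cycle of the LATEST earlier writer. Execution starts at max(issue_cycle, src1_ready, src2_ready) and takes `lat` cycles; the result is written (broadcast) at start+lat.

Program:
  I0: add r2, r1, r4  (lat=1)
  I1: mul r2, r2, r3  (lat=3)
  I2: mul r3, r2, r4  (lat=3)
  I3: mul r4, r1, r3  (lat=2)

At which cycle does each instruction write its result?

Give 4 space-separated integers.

I0 add r2: issue@1 deps=(None,None) exec_start@1 write@2
I1 mul r2: issue@2 deps=(0,None) exec_start@2 write@5
I2 mul r3: issue@3 deps=(1,None) exec_start@5 write@8
I3 mul r4: issue@4 deps=(None,2) exec_start@8 write@10

Answer: 2 5 8 10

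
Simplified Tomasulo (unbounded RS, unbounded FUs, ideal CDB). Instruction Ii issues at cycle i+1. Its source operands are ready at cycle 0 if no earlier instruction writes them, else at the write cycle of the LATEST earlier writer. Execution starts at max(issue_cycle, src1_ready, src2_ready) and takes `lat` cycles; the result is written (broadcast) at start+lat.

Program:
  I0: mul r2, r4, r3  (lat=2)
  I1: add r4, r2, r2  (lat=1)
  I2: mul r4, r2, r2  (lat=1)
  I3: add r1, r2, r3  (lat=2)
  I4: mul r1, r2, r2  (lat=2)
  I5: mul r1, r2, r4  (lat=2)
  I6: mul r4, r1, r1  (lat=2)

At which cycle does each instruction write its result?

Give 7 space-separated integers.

I0 mul r2: issue@1 deps=(None,None) exec_start@1 write@3
I1 add r4: issue@2 deps=(0,0) exec_start@3 write@4
I2 mul r4: issue@3 deps=(0,0) exec_start@3 write@4
I3 add r1: issue@4 deps=(0,None) exec_start@4 write@6
I4 mul r1: issue@5 deps=(0,0) exec_start@5 write@7
I5 mul r1: issue@6 deps=(0,2) exec_start@6 write@8
I6 mul r4: issue@7 deps=(5,5) exec_start@8 write@10

Answer: 3 4 4 6 7 8 10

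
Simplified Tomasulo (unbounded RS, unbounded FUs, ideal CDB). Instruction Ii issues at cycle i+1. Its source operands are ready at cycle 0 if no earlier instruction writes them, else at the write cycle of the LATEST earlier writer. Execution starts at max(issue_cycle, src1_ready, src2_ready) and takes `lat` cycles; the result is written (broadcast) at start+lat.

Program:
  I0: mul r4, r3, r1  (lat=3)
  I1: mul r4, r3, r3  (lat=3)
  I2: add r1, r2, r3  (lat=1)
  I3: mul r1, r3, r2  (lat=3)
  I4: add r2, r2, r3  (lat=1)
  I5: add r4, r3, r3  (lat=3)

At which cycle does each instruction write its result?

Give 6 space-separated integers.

I0 mul r4: issue@1 deps=(None,None) exec_start@1 write@4
I1 mul r4: issue@2 deps=(None,None) exec_start@2 write@5
I2 add r1: issue@3 deps=(None,None) exec_start@3 write@4
I3 mul r1: issue@4 deps=(None,None) exec_start@4 write@7
I4 add r2: issue@5 deps=(None,None) exec_start@5 write@6
I5 add r4: issue@6 deps=(None,None) exec_start@6 write@9

Answer: 4 5 4 7 6 9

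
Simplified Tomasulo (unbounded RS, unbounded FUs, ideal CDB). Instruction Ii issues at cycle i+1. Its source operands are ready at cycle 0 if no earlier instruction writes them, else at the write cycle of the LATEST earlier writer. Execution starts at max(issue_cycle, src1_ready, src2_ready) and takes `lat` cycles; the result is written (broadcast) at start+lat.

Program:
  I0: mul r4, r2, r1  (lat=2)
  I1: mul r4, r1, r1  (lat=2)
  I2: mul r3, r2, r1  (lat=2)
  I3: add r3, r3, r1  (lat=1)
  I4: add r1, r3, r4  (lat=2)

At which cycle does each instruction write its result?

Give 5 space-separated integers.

I0 mul r4: issue@1 deps=(None,None) exec_start@1 write@3
I1 mul r4: issue@2 deps=(None,None) exec_start@2 write@4
I2 mul r3: issue@3 deps=(None,None) exec_start@3 write@5
I3 add r3: issue@4 deps=(2,None) exec_start@5 write@6
I4 add r1: issue@5 deps=(3,1) exec_start@6 write@8

Answer: 3 4 5 6 8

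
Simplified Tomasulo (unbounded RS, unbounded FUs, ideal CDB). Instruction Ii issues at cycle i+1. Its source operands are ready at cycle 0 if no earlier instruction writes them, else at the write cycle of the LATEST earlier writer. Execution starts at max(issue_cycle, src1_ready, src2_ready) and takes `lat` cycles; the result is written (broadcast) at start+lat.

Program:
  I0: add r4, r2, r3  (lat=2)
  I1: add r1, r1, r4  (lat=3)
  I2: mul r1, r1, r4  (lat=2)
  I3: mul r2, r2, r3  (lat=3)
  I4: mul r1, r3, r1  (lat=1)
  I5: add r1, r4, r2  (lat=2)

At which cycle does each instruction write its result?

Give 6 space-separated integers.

I0 add r4: issue@1 deps=(None,None) exec_start@1 write@3
I1 add r1: issue@2 deps=(None,0) exec_start@3 write@6
I2 mul r1: issue@3 deps=(1,0) exec_start@6 write@8
I3 mul r2: issue@4 deps=(None,None) exec_start@4 write@7
I4 mul r1: issue@5 deps=(None,2) exec_start@8 write@9
I5 add r1: issue@6 deps=(0,3) exec_start@7 write@9

Answer: 3 6 8 7 9 9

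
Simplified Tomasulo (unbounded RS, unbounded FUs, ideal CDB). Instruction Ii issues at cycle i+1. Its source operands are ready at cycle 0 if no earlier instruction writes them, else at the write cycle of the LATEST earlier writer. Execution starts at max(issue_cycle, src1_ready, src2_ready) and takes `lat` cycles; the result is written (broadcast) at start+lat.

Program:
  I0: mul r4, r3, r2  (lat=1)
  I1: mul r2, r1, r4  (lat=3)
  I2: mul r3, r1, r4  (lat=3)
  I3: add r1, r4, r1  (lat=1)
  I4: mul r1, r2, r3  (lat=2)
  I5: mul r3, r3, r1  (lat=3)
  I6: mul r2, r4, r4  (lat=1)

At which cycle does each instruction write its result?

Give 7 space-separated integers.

I0 mul r4: issue@1 deps=(None,None) exec_start@1 write@2
I1 mul r2: issue@2 deps=(None,0) exec_start@2 write@5
I2 mul r3: issue@3 deps=(None,0) exec_start@3 write@6
I3 add r1: issue@4 deps=(0,None) exec_start@4 write@5
I4 mul r1: issue@5 deps=(1,2) exec_start@6 write@8
I5 mul r3: issue@6 deps=(2,4) exec_start@8 write@11
I6 mul r2: issue@7 deps=(0,0) exec_start@7 write@8

Answer: 2 5 6 5 8 11 8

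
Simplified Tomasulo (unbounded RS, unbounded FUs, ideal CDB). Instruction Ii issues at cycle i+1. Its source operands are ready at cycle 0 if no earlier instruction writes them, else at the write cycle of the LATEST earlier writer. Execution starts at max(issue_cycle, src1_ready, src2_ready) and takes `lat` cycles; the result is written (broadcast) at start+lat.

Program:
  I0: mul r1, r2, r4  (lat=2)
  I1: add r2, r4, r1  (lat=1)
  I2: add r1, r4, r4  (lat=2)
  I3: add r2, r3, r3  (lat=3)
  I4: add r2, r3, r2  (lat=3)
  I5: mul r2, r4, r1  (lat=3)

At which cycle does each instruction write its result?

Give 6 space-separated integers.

I0 mul r1: issue@1 deps=(None,None) exec_start@1 write@3
I1 add r2: issue@2 deps=(None,0) exec_start@3 write@4
I2 add r1: issue@3 deps=(None,None) exec_start@3 write@5
I3 add r2: issue@4 deps=(None,None) exec_start@4 write@7
I4 add r2: issue@5 deps=(None,3) exec_start@7 write@10
I5 mul r2: issue@6 deps=(None,2) exec_start@6 write@9

Answer: 3 4 5 7 10 9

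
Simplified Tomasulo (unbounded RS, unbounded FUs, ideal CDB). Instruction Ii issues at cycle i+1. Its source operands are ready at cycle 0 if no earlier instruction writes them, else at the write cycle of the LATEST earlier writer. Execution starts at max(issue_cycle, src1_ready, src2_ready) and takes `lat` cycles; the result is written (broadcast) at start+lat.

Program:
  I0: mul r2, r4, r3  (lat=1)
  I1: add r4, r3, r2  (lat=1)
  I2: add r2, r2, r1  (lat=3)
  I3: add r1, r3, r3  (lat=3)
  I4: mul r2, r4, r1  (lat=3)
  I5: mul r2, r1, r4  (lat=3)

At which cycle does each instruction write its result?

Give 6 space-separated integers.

I0 mul r2: issue@1 deps=(None,None) exec_start@1 write@2
I1 add r4: issue@2 deps=(None,0) exec_start@2 write@3
I2 add r2: issue@3 deps=(0,None) exec_start@3 write@6
I3 add r1: issue@4 deps=(None,None) exec_start@4 write@7
I4 mul r2: issue@5 deps=(1,3) exec_start@7 write@10
I5 mul r2: issue@6 deps=(3,1) exec_start@7 write@10

Answer: 2 3 6 7 10 10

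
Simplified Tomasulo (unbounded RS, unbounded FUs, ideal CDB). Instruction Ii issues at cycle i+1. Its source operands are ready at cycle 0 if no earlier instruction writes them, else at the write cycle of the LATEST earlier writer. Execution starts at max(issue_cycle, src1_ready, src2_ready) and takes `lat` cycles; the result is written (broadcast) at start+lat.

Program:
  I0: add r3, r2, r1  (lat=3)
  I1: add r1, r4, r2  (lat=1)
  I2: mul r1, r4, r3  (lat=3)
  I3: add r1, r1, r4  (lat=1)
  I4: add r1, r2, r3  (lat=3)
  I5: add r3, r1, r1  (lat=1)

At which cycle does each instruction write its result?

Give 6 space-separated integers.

I0 add r3: issue@1 deps=(None,None) exec_start@1 write@4
I1 add r1: issue@2 deps=(None,None) exec_start@2 write@3
I2 mul r1: issue@3 deps=(None,0) exec_start@4 write@7
I3 add r1: issue@4 deps=(2,None) exec_start@7 write@8
I4 add r1: issue@5 deps=(None,0) exec_start@5 write@8
I5 add r3: issue@6 deps=(4,4) exec_start@8 write@9

Answer: 4 3 7 8 8 9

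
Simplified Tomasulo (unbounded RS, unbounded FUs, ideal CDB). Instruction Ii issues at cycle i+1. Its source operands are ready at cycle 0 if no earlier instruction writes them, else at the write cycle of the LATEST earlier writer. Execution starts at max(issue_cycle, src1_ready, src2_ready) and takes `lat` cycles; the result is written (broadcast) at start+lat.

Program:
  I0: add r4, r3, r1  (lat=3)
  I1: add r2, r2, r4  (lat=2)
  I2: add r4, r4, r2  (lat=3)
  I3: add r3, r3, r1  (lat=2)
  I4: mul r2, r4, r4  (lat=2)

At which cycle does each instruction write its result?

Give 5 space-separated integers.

Answer: 4 6 9 6 11

Derivation:
I0 add r4: issue@1 deps=(None,None) exec_start@1 write@4
I1 add r2: issue@2 deps=(None,0) exec_start@4 write@6
I2 add r4: issue@3 deps=(0,1) exec_start@6 write@9
I3 add r3: issue@4 deps=(None,None) exec_start@4 write@6
I4 mul r2: issue@5 deps=(2,2) exec_start@9 write@11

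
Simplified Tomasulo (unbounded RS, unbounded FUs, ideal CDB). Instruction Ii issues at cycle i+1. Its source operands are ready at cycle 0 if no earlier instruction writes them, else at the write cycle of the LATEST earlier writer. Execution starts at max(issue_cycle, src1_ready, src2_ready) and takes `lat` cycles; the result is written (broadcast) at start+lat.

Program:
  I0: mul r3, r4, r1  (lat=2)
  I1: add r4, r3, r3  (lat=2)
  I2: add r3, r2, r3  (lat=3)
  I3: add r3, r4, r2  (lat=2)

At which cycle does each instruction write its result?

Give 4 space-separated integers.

I0 mul r3: issue@1 deps=(None,None) exec_start@1 write@3
I1 add r4: issue@2 deps=(0,0) exec_start@3 write@5
I2 add r3: issue@3 deps=(None,0) exec_start@3 write@6
I3 add r3: issue@4 deps=(1,None) exec_start@5 write@7

Answer: 3 5 6 7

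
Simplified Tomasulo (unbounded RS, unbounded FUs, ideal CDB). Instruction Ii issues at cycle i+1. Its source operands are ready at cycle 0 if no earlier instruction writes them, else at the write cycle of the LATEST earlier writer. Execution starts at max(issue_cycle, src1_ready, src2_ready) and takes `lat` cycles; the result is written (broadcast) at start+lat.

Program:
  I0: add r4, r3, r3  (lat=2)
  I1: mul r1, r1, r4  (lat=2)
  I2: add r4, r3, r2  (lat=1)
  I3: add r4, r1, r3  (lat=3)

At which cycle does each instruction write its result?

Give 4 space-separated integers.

I0 add r4: issue@1 deps=(None,None) exec_start@1 write@3
I1 mul r1: issue@2 deps=(None,0) exec_start@3 write@5
I2 add r4: issue@3 deps=(None,None) exec_start@3 write@4
I3 add r4: issue@4 deps=(1,None) exec_start@5 write@8

Answer: 3 5 4 8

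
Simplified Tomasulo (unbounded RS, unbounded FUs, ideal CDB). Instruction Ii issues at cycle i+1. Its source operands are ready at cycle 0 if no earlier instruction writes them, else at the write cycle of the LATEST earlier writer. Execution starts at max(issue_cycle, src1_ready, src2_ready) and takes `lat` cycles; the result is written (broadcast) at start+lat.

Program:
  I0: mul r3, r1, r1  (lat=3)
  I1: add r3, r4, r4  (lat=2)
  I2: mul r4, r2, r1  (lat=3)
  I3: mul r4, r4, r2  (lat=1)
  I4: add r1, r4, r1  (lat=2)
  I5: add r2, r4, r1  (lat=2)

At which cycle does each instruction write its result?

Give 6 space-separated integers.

Answer: 4 4 6 7 9 11

Derivation:
I0 mul r3: issue@1 deps=(None,None) exec_start@1 write@4
I1 add r3: issue@2 deps=(None,None) exec_start@2 write@4
I2 mul r4: issue@3 deps=(None,None) exec_start@3 write@6
I3 mul r4: issue@4 deps=(2,None) exec_start@6 write@7
I4 add r1: issue@5 deps=(3,None) exec_start@7 write@9
I5 add r2: issue@6 deps=(3,4) exec_start@9 write@11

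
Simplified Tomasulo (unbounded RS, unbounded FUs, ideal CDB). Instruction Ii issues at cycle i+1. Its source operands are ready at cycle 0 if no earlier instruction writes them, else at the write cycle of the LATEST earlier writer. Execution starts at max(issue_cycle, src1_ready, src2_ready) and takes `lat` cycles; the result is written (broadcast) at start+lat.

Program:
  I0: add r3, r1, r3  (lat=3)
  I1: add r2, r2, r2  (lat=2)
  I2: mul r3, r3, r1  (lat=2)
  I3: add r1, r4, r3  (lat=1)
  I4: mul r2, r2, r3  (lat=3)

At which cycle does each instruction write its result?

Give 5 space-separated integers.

I0 add r3: issue@1 deps=(None,None) exec_start@1 write@4
I1 add r2: issue@2 deps=(None,None) exec_start@2 write@4
I2 mul r3: issue@3 deps=(0,None) exec_start@4 write@6
I3 add r1: issue@4 deps=(None,2) exec_start@6 write@7
I4 mul r2: issue@5 deps=(1,2) exec_start@6 write@9

Answer: 4 4 6 7 9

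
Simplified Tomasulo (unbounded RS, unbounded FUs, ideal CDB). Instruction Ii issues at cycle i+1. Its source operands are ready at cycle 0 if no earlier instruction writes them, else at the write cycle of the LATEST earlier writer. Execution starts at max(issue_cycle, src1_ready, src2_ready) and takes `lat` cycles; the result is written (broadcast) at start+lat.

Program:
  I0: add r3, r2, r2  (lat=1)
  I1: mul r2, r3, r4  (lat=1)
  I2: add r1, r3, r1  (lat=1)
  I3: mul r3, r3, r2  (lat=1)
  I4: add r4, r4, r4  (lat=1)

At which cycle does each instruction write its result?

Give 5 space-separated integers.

Answer: 2 3 4 5 6

Derivation:
I0 add r3: issue@1 deps=(None,None) exec_start@1 write@2
I1 mul r2: issue@2 deps=(0,None) exec_start@2 write@3
I2 add r1: issue@3 deps=(0,None) exec_start@3 write@4
I3 mul r3: issue@4 deps=(0,1) exec_start@4 write@5
I4 add r4: issue@5 deps=(None,None) exec_start@5 write@6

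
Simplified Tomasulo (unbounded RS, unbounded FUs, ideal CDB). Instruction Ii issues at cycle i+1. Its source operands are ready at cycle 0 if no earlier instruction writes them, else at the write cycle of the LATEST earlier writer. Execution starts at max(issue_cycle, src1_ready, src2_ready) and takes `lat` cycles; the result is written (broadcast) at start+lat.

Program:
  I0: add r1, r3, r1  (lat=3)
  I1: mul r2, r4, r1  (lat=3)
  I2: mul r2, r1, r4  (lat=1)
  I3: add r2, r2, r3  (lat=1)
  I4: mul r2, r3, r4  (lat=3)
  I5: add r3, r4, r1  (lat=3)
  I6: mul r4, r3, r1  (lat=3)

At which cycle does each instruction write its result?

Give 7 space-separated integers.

Answer: 4 7 5 6 8 9 12

Derivation:
I0 add r1: issue@1 deps=(None,None) exec_start@1 write@4
I1 mul r2: issue@2 deps=(None,0) exec_start@4 write@7
I2 mul r2: issue@3 deps=(0,None) exec_start@4 write@5
I3 add r2: issue@4 deps=(2,None) exec_start@5 write@6
I4 mul r2: issue@5 deps=(None,None) exec_start@5 write@8
I5 add r3: issue@6 deps=(None,0) exec_start@6 write@9
I6 mul r4: issue@7 deps=(5,0) exec_start@9 write@12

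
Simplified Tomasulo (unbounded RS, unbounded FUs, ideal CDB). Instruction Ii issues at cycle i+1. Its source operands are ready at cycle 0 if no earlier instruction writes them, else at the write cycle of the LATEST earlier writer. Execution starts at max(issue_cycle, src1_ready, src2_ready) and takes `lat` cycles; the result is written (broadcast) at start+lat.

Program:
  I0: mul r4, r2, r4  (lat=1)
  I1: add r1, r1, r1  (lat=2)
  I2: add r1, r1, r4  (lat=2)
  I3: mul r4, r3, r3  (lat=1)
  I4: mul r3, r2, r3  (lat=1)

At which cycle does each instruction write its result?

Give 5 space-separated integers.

I0 mul r4: issue@1 deps=(None,None) exec_start@1 write@2
I1 add r1: issue@2 deps=(None,None) exec_start@2 write@4
I2 add r1: issue@3 deps=(1,0) exec_start@4 write@6
I3 mul r4: issue@4 deps=(None,None) exec_start@4 write@5
I4 mul r3: issue@5 deps=(None,None) exec_start@5 write@6

Answer: 2 4 6 5 6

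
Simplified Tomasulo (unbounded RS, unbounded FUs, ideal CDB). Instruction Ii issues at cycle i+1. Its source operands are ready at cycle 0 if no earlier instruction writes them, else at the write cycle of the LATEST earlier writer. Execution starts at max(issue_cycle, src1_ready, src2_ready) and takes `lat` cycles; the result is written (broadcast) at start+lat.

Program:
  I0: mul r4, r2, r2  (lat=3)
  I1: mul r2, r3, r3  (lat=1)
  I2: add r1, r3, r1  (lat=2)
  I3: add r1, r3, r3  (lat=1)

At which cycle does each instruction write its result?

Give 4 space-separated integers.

I0 mul r4: issue@1 deps=(None,None) exec_start@1 write@4
I1 mul r2: issue@2 deps=(None,None) exec_start@2 write@3
I2 add r1: issue@3 deps=(None,None) exec_start@3 write@5
I3 add r1: issue@4 deps=(None,None) exec_start@4 write@5

Answer: 4 3 5 5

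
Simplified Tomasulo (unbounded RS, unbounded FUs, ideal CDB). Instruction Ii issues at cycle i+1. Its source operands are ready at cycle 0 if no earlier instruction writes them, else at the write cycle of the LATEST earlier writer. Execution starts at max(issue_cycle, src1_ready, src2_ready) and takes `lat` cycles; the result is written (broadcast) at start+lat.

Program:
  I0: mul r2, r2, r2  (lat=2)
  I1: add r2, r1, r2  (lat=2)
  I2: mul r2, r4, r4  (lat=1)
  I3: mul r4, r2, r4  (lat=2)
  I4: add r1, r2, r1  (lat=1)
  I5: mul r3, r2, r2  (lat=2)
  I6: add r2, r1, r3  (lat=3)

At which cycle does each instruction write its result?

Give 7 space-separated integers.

I0 mul r2: issue@1 deps=(None,None) exec_start@1 write@3
I1 add r2: issue@2 deps=(None,0) exec_start@3 write@5
I2 mul r2: issue@3 deps=(None,None) exec_start@3 write@4
I3 mul r4: issue@4 deps=(2,None) exec_start@4 write@6
I4 add r1: issue@5 deps=(2,None) exec_start@5 write@6
I5 mul r3: issue@6 deps=(2,2) exec_start@6 write@8
I6 add r2: issue@7 deps=(4,5) exec_start@8 write@11

Answer: 3 5 4 6 6 8 11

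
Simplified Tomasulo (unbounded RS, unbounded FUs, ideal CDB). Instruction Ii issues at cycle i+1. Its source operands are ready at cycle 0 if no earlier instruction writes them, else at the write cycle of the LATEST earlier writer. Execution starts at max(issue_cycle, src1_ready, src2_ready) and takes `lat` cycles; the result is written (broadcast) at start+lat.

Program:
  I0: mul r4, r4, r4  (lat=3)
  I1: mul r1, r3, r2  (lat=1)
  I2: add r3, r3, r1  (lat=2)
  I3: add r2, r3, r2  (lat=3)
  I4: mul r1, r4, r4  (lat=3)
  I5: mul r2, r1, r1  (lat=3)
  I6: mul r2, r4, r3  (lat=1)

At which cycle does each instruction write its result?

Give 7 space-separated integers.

Answer: 4 3 5 8 8 11 8

Derivation:
I0 mul r4: issue@1 deps=(None,None) exec_start@1 write@4
I1 mul r1: issue@2 deps=(None,None) exec_start@2 write@3
I2 add r3: issue@3 deps=(None,1) exec_start@3 write@5
I3 add r2: issue@4 deps=(2,None) exec_start@5 write@8
I4 mul r1: issue@5 deps=(0,0) exec_start@5 write@8
I5 mul r2: issue@6 deps=(4,4) exec_start@8 write@11
I6 mul r2: issue@7 deps=(0,2) exec_start@7 write@8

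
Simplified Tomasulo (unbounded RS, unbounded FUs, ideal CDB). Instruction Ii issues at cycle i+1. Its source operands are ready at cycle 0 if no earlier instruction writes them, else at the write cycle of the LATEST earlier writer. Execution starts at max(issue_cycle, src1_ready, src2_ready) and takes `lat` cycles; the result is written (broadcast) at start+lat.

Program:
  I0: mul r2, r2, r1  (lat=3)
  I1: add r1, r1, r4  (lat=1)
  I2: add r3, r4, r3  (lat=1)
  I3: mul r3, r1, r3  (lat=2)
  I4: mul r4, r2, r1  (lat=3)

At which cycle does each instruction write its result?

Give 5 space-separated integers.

I0 mul r2: issue@1 deps=(None,None) exec_start@1 write@4
I1 add r1: issue@2 deps=(None,None) exec_start@2 write@3
I2 add r3: issue@3 deps=(None,None) exec_start@3 write@4
I3 mul r3: issue@4 deps=(1,2) exec_start@4 write@6
I4 mul r4: issue@5 deps=(0,1) exec_start@5 write@8

Answer: 4 3 4 6 8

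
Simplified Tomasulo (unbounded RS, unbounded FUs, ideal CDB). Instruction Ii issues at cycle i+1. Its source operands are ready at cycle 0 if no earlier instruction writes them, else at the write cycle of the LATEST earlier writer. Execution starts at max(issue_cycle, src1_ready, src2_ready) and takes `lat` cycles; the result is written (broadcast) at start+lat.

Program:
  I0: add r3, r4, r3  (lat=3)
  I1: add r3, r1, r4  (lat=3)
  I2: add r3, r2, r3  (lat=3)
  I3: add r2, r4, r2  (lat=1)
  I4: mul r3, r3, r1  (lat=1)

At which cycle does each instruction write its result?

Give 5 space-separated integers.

Answer: 4 5 8 5 9

Derivation:
I0 add r3: issue@1 deps=(None,None) exec_start@1 write@4
I1 add r3: issue@2 deps=(None,None) exec_start@2 write@5
I2 add r3: issue@3 deps=(None,1) exec_start@5 write@8
I3 add r2: issue@4 deps=(None,None) exec_start@4 write@5
I4 mul r3: issue@5 deps=(2,None) exec_start@8 write@9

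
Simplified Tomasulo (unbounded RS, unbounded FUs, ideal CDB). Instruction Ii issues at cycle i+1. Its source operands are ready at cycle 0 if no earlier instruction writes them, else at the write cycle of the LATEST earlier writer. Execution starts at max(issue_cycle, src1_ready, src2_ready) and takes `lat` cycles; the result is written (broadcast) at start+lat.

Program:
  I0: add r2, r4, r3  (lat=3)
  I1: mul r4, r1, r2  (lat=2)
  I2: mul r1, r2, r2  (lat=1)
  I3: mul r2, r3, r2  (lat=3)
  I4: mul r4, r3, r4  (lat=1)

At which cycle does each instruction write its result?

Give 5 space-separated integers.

I0 add r2: issue@1 deps=(None,None) exec_start@1 write@4
I1 mul r4: issue@2 deps=(None,0) exec_start@4 write@6
I2 mul r1: issue@3 deps=(0,0) exec_start@4 write@5
I3 mul r2: issue@4 deps=(None,0) exec_start@4 write@7
I4 mul r4: issue@5 deps=(None,1) exec_start@6 write@7

Answer: 4 6 5 7 7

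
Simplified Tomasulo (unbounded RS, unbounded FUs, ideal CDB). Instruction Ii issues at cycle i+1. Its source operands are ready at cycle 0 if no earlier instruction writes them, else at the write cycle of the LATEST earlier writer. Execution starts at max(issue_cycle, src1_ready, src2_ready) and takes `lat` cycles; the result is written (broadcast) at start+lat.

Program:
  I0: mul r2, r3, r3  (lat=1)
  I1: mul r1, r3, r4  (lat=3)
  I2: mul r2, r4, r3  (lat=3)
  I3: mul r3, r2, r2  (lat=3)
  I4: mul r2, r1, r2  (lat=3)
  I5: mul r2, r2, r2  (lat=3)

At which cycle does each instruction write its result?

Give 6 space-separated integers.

Answer: 2 5 6 9 9 12

Derivation:
I0 mul r2: issue@1 deps=(None,None) exec_start@1 write@2
I1 mul r1: issue@2 deps=(None,None) exec_start@2 write@5
I2 mul r2: issue@3 deps=(None,None) exec_start@3 write@6
I3 mul r3: issue@4 deps=(2,2) exec_start@6 write@9
I4 mul r2: issue@5 deps=(1,2) exec_start@6 write@9
I5 mul r2: issue@6 deps=(4,4) exec_start@9 write@12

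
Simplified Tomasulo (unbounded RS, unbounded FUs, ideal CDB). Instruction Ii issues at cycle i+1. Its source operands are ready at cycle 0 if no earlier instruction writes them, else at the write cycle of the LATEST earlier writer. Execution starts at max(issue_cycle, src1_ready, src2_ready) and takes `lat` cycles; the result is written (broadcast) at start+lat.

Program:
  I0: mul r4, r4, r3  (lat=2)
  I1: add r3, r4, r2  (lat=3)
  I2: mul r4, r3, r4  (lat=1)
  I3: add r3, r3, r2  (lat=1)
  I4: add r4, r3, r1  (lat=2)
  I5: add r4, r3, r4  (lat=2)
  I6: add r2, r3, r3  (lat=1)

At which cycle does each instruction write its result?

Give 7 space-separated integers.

I0 mul r4: issue@1 deps=(None,None) exec_start@1 write@3
I1 add r3: issue@2 deps=(0,None) exec_start@3 write@6
I2 mul r4: issue@3 deps=(1,0) exec_start@6 write@7
I3 add r3: issue@4 deps=(1,None) exec_start@6 write@7
I4 add r4: issue@5 deps=(3,None) exec_start@7 write@9
I5 add r4: issue@6 deps=(3,4) exec_start@9 write@11
I6 add r2: issue@7 deps=(3,3) exec_start@7 write@8

Answer: 3 6 7 7 9 11 8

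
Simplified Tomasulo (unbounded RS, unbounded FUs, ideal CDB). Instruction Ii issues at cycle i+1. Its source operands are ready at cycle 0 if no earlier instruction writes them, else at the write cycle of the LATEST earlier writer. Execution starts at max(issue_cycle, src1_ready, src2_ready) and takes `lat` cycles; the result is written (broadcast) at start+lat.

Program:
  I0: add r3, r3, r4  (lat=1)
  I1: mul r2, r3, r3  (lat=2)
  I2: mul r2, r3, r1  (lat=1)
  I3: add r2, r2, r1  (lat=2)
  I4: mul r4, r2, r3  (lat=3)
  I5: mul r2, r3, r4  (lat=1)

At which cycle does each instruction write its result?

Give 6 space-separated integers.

Answer: 2 4 4 6 9 10

Derivation:
I0 add r3: issue@1 deps=(None,None) exec_start@1 write@2
I1 mul r2: issue@2 deps=(0,0) exec_start@2 write@4
I2 mul r2: issue@3 deps=(0,None) exec_start@3 write@4
I3 add r2: issue@4 deps=(2,None) exec_start@4 write@6
I4 mul r4: issue@5 deps=(3,0) exec_start@6 write@9
I5 mul r2: issue@6 deps=(0,4) exec_start@9 write@10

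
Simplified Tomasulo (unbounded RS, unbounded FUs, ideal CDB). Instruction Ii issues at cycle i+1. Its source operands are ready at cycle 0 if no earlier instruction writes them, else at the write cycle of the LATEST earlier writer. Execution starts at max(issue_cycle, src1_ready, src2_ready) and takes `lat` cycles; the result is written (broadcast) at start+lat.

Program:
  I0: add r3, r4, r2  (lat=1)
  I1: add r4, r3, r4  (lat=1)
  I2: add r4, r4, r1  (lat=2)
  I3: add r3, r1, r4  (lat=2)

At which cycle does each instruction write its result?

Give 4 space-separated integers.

I0 add r3: issue@1 deps=(None,None) exec_start@1 write@2
I1 add r4: issue@2 deps=(0,None) exec_start@2 write@3
I2 add r4: issue@3 deps=(1,None) exec_start@3 write@5
I3 add r3: issue@4 deps=(None,2) exec_start@5 write@7

Answer: 2 3 5 7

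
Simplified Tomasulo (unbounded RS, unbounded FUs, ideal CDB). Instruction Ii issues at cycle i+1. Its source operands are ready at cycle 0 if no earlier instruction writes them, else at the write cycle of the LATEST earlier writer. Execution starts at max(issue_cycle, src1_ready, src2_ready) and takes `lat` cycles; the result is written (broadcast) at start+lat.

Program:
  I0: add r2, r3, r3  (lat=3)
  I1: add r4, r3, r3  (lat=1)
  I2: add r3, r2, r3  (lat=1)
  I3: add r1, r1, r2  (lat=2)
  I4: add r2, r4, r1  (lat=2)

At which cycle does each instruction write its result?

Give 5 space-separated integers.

Answer: 4 3 5 6 8

Derivation:
I0 add r2: issue@1 deps=(None,None) exec_start@1 write@4
I1 add r4: issue@2 deps=(None,None) exec_start@2 write@3
I2 add r3: issue@3 deps=(0,None) exec_start@4 write@5
I3 add r1: issue@4 deps=(None,0) exec_start@4 write@6
I4 add r2: issue@5 deps=(1,3) exec_start@6 write@8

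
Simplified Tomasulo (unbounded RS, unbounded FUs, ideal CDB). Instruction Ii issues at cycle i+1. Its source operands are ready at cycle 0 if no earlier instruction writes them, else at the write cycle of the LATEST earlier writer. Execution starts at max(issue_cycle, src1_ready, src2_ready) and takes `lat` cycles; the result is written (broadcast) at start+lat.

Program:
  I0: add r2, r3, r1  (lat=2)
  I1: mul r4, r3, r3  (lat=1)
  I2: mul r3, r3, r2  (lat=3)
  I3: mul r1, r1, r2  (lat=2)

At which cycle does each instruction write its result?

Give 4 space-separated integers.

Answer: 3 3 6 6

Derivation:
I0 add r2: issue@1 deps=(None,None) exec_start@1 write@3
I1 mul r4: issue@2 deps=(None,None) exec_start@2 write@3
I2 mul r3: issue@3 deps=(None,0) exec_start@3 write@6
I3 mul r1: issue@4 deps=(None,0) exec_start@4 write@6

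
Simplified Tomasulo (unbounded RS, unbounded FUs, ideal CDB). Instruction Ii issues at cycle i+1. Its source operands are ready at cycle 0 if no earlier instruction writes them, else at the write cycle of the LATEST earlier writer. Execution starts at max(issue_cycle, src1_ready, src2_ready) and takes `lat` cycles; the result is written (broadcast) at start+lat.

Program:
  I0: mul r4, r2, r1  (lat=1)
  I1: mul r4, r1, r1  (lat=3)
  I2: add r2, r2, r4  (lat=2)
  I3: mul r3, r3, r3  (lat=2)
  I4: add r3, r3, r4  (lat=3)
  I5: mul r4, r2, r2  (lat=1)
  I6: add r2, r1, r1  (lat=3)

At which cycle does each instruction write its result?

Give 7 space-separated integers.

Answer: 2 5 7 6 9 8 10

Derivation:
I0 mul r4: issue@1 deps=(None,None) exec_start@1 write@2
I1 mul r4: issue@2 deps=(None,None) exec_start@2 write@5
I2 add r2: issue@3 deps=(None,1) exec_start@5 write@7
I3 mul r3: issue@4 deps=(None,None) exec_start@4 write@6
I4 add r3: issue@5 deps=(3,1) exec_start@6 write@9
I5 mul r4: issue@6 deps=(2,2) exec_start@7 write@8
I6 add r2: issue@7 deps=(None,None) exec_start@7 write@10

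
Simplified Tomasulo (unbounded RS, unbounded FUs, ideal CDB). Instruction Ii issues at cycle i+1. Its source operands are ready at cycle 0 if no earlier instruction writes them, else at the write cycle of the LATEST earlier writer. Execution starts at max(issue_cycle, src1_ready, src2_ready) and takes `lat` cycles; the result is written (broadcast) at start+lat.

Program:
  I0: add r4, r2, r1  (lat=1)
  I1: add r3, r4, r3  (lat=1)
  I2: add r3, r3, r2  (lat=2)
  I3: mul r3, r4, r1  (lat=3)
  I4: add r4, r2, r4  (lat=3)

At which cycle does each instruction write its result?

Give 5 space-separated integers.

Answer: 2 3 5 7 8

Derivation:
I0 add r4: issue@1 deps=(None,None) exec_start@1 write@2
I1 add r3: issue@2 deps=(0,None) exec_start@2 write@3
I2 add r3: issue@3 deps=(1,None) exec_start@3 write@5
I3 mul r3: issue@4 deps=(0,None) exec_start@4 write@7
I4 add r4: issue@5 deps=(None,0) exec_start@5 write@8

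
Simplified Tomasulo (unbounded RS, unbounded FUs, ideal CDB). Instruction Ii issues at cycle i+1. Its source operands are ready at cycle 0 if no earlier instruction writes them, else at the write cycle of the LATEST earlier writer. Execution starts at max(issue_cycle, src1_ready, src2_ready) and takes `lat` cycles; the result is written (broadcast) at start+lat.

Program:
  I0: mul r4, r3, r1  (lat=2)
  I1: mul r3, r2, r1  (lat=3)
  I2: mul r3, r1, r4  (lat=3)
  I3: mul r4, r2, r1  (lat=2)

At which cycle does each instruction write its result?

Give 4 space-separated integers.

Answer: 3 5 6 6

Derivation:
I0 mul r4: issue@1 deps=(None,None) exec_start@1 write@3
I1 mul r3: issue@2 deps=(None,None) exec_start@2 write@5
I2 mul r3: issue@3 deps=(None,0) exec_start@3 write@6
I3 mul r4: issue@4 deps=(None,None) exec_start@4 write@6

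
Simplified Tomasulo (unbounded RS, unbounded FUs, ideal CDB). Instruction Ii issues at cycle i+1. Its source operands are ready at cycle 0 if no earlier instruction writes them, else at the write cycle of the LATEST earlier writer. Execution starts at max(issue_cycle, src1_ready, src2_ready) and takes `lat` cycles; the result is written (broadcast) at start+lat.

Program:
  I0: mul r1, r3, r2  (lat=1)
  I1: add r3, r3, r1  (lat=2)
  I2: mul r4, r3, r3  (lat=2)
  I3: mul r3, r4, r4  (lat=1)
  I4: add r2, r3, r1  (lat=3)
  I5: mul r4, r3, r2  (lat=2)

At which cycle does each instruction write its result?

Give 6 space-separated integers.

I0 mul r1: issue@1 deps=(None,None) exec_start@1 write@2
I1 add r3: issue@2 deps=(None,0) exec_start@2 write@4
I2 mul r4: issue@3 deps=(1,1) exec_start@4 write@6
I3 mul r3: issue@4 deps=(2,2) exec_start@6 write@7
I4 add r2: issue@5 deps=(3,0) exec_start@7 write@10
I5 mul r4: issue@6 deps=(3,4) exec_start@10 write@12

Answer: 2 4 6 7 10 12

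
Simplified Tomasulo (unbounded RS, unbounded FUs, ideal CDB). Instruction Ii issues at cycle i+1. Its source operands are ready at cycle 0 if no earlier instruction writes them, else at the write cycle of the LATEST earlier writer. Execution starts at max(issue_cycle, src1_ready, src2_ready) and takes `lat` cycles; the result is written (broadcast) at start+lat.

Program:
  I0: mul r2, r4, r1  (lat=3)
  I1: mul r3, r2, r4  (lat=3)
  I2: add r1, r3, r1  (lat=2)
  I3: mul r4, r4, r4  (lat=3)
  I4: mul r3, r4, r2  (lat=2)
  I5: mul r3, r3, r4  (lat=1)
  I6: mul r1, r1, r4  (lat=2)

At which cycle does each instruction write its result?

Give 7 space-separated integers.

Answer: 4 7 9 7 9 10 11

Derivation:
I0 mul r2: issue@1 deps=(None,None) exec_start@1 write@4
I1 mul r3: issue@2 deps=(0,None) exec_start@4 write@7
I2 add r1: issue@3 deps=(1,None) exec_start@7 write@9
I3 mul r4: issue@4 deps=(None,None) exec_start@4 write@7
I4 mul r3: issue@5 deps=(3,0) exec_start@7 write@9
I5 mul r3: issue@6 deps=(4,3) exec_start@9 write@10
I6 mul r1: issue@7 deps=(2,3) exec_start@9 write@11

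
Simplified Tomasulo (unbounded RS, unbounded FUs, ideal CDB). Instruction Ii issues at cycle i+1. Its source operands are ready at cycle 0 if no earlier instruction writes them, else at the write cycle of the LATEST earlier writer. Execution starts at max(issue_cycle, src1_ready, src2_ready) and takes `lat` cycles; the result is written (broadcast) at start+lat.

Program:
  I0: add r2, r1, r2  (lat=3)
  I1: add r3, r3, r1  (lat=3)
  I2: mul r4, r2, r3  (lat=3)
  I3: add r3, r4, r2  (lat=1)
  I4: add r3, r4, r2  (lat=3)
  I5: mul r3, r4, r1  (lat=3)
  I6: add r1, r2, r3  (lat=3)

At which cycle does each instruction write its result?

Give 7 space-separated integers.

Answer: 4 5 8 9 11 11 14

Derivation:
I0 add r2: issue@1 deps=(None,None) exec_start@1 write@4
I1 add r3: issue@2 deps=(None,None) exec_start@2 write@5
I2 mul r4: issue@3 deps=(0,1) exec_start@5 write@8
I3 add r3: issue@4 deps=(2,0) exec_start@8 write@9
I4 add r3: issue@5 deps=(2,0) exec_start@8 write@11
I5 mul r3: issue@6 deps=(2,None) exec_start@8 write@11
I6 add r1: issue@7 deps=(0,5) exec_start@11 write@14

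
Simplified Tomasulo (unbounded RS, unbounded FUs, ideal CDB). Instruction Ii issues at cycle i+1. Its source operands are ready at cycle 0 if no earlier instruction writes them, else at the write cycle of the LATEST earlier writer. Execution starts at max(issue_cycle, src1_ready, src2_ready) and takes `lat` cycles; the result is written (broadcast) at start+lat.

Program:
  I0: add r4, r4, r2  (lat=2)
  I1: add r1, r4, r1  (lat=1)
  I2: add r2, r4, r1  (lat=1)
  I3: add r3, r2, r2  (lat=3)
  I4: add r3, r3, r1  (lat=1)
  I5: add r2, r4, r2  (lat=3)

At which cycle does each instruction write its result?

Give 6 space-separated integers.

Answer: 3 4 5 8 9 9

Derivation:
I0 add r4: issue@1 deps=(None,None) exec_start@1 write@3
I1 add r1: issue@2 deps=(0,None) exec_start@3 write@4
I2 add r2: issue@3 deps=(0,1) exec_start@4 write@5
I3 add r3: issue@4 deps=(2,2) exec_start@5 write@8
I4 add r3: issue@5 deps=(3,1) exec_start@8 write@9
I5 add r2: issue@6 deps=(0,2) exec_start@6 write@9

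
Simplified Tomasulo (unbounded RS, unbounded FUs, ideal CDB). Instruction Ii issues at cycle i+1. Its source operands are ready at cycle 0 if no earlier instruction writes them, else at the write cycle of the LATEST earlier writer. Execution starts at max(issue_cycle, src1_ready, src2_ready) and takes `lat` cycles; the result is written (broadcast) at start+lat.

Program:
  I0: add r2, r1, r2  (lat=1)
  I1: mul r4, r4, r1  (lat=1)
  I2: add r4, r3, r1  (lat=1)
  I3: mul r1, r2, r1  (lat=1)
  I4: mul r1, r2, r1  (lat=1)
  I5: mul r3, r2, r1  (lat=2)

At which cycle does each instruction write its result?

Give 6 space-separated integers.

Answer: 2 3 4 5 6 8

Derivation:
I0 add r2: issue@1 deps=(None,None) exec_start@1 write@2
I1 mul r4: issue@2 deps=(None,None) exec_start@2 write@3
I2 add r4: issue@3 deps=(None,None) exec_start@3 write@4
I3 mul r1: issue@4 deps=(0,None) exec_start@4 write@5
I4 mul r1: issue@5 deps=(0,3) exec_start@5 write@6
I5 mul r3: issue@6 deps=(0,4) exec_start@6 write@8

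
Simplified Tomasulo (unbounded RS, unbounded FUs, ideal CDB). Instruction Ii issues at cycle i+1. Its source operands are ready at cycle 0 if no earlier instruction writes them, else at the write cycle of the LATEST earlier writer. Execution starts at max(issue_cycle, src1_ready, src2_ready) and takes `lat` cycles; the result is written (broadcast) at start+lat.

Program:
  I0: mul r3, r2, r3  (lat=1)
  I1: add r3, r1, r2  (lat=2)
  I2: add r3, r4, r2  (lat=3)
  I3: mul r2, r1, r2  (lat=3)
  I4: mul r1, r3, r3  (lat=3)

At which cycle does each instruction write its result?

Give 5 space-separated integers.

I0 mul r3: issue@1 deps=(None,None) exec_start@1 write@2
I1 add r3: issue@2 deps=(None,None) exec_start@2 write@4
I2 add r3: issue@3 deps=(None,None) exec_start@3 write@6
I3 mul r2: issue@4 deps=(None,None) exec_start@4 write@7
I4 mul r1: issue@5 deps=(2,2) exec_start@6 write@9

Answer: 2 4 6 7 9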